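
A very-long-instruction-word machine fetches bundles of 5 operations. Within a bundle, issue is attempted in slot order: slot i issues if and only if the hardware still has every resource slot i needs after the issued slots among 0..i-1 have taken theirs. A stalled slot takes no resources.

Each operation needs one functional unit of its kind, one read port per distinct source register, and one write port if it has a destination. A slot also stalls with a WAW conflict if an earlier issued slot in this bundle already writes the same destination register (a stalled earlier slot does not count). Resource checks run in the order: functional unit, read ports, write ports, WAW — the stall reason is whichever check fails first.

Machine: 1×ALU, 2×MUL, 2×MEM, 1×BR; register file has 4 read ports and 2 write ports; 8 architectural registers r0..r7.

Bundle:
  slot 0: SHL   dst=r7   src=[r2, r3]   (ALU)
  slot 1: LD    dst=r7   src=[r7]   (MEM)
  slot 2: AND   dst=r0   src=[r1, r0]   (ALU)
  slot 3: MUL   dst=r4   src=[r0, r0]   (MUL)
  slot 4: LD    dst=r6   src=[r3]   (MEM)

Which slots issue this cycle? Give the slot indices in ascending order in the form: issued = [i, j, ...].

issued = [0, 3]

#0 ALU src=r2,r3 dispatched  <A:0 Mu:2 Ld:2 B:1 rd:2 wr:1>
#1 MEM src=r7 held:WAW  <A:0 Mu:2 Ld:2 B:1 rd:2 wr:1>
#2 ALU src=r1,r0 held:FU  <A:0 Mu:2 Ld:2 B:1 rd:2 wr:1>
#3 MUL src=r0,r0 dispatched  <A:0 Mu:1 Ld:2 B:1 rd:1 wr:0>
#4 MEM src=r3 held:WR_PORT  <A:0 Mu:1 Ld:2 B:1 rd:1 wr:0>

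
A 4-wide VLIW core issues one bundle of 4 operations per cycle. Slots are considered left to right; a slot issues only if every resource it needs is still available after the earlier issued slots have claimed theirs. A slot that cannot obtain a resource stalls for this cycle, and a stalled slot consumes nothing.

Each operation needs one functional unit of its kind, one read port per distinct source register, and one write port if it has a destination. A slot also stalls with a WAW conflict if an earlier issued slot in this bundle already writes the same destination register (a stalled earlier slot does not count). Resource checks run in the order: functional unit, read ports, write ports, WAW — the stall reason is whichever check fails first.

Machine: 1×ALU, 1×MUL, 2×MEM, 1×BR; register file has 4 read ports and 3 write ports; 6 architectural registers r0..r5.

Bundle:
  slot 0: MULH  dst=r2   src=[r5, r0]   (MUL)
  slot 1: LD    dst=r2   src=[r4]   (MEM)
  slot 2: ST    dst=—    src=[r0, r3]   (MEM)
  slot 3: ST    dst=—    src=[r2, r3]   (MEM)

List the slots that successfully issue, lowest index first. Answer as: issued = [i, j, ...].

[0] MUL needs rd=2 wr=1: ok; after: ALU=1 MUL=0 MEM=2 BR=1, R=2, W=2
[1] MEM needs rd=1 wr=1: WAW; after: ALU=1 MUL=0 MEM=2 BR=1, R=2, W=2
[2] MEM needs rd=2 wr=0: ok; after: ALU=1 MUL=0 MEM=1 BR=1, R=0, W=2
[3] MEM needs rd=2 wr=0: RD_PORT; after: ALU=1 MUL=0 MEM=1 BR=1, R=0, W=2

issued = [0, 2]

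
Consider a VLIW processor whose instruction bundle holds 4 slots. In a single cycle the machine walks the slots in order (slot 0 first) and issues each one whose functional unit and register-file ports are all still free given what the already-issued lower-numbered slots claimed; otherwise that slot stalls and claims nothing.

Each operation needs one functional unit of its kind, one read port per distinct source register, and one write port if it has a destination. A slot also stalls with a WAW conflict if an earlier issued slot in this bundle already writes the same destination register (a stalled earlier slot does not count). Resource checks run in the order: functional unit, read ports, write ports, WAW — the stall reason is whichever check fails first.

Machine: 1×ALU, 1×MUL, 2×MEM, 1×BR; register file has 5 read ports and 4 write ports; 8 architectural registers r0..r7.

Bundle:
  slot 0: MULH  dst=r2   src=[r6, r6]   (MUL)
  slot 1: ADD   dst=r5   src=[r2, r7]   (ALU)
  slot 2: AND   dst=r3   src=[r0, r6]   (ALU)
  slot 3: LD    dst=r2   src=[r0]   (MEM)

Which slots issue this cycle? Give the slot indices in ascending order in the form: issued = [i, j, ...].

  0. MUL→r2 ⇒ go  {1A/0Mu/2Ld/1B | 4r 3w}
  1. ALU→r5 ⇒ go  {0A/0Mu/2Ld/1B | 2r 2w}
  2. ALU→r3 ⇒ no(FU)  {0A/0Mu/2Ld/1B | 2r 2w}
  3. MEM→r2 ⇒ no(WAW)  {0A/0Mu/2Ld/1B | 2r 2w}

issued = [0, 1]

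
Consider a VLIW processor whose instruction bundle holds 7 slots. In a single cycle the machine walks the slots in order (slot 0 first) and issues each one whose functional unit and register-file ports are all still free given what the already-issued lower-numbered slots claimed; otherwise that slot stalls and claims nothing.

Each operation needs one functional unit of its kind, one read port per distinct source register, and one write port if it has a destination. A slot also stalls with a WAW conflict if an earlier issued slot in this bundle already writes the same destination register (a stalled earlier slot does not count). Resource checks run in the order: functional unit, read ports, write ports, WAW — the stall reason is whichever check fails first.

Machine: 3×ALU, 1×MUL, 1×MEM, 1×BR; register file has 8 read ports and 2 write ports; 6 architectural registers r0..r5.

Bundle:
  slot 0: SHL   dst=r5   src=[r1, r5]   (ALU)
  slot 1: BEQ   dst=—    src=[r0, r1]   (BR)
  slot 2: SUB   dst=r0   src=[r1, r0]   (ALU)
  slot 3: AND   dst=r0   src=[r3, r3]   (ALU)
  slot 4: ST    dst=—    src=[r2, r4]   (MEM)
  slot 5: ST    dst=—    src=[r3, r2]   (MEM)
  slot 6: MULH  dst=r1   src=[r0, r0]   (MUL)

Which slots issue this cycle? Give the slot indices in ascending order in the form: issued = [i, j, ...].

[0] ALU needs rd=2 wr=1: ok; after: ALU=2 MUL=1 MEM=1 BR=1, R=6, W=1
[1] BR needs rd=2 wr=0: ok; after: ALU=2 MUL=1 MEM=1 BR=0, R=4, W=1
[2] ALU needs rd=2 wr=1: ok; after: ALU=1 MUL=1 MEM=1 BR=0, R=2, W=0
[3] ALU needs rd=1 wr=1: WR_PORT; after: ALU=1 MUL=1 MEM=1 BR=0, R=2, W=0
[4] MEM needs rd=2 wr=0: ok; after: ALU=1 MUL=1 MEM=0 BR=0, R=0, W=0
[5] MEM needs rd=2 wr=0: FU; after: ALU=1 MUL=1 MEM=0 BR=0, R=0, W=0
[6] MUL needs rd=1 wr=1: RD_PORT; after: ALU=1 MUL=1 MEM=0 BR=0, R=0, W=0

issued = [0, 1, 2, 4]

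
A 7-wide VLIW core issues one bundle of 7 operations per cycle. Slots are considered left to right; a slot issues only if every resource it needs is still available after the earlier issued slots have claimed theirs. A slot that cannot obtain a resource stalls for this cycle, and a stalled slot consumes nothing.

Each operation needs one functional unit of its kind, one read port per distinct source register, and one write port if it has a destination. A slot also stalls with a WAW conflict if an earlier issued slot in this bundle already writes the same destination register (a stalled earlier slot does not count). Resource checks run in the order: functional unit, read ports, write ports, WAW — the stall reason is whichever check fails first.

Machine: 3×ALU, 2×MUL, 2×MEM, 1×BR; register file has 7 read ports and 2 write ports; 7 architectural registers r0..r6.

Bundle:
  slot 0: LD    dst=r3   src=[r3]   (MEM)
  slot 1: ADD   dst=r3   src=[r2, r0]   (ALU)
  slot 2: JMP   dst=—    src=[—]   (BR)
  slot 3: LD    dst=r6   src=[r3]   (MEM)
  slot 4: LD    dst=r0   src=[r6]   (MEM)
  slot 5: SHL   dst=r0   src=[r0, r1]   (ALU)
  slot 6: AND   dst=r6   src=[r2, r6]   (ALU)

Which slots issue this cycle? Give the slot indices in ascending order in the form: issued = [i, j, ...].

issued = [0, 2, 3]

slot 0 (MEM): ISSUE — free A3,Mu2,Ld1,B1 rp6 wp1
slot 1 (ALU): stall WAW — free A3,Mu2,Ld1,B1 rp6 wp1
slot 2 (BR): ISSUE — free A3,Mu2,Ld1,B0 rp6 wp1
slot 3 (MEM): ISSUE — free A3,Mu2,Ld0,B0 rp5 wp0
slot 4 (MEM): stall FU — free A3,Mu2,Ld0,B0 rp5 wp0
slot 5 (ALU): stall WR_PORT — free A3,Mu2,Ld0,B0 rp5 wp0
slot 6 (ALU): stall WR_PORT — free A3,Mu2,Ld0,B0 rp5 wp0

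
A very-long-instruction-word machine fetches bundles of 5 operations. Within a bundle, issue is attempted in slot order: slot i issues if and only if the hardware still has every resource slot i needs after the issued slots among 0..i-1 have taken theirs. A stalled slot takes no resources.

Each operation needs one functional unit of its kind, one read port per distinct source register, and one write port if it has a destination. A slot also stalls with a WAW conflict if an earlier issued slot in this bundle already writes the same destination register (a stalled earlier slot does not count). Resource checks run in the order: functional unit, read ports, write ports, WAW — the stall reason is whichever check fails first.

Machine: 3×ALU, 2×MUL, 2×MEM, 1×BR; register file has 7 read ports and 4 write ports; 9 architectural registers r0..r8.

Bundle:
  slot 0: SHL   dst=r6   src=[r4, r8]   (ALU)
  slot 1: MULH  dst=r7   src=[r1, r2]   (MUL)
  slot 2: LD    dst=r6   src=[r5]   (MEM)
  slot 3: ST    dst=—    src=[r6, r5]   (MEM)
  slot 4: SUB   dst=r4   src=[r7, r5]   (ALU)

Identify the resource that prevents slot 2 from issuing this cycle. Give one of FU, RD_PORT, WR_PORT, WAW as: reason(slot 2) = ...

reason(slot 2) = WAW

  0. ALU→r6 ⇒ go  {2A/2Mu/2Ld/1B | 5r 3w}
  1. MUL→r7 ⇒ go  {2A/1Mu/2Ld/1B | 3r 2w}
  2. MEM→r6 ⇒ no(WAW)  {2A/1Mu/2Ld/1B | 3r 2w}
  3. MEM ⇒ go  {2A/1Mu/1Ld/1B | 1r 2w}
  4. ALU→r4 ⇒ no(RD_PORT)  {2A/1Mu/1Ld/1B | 1r 2w}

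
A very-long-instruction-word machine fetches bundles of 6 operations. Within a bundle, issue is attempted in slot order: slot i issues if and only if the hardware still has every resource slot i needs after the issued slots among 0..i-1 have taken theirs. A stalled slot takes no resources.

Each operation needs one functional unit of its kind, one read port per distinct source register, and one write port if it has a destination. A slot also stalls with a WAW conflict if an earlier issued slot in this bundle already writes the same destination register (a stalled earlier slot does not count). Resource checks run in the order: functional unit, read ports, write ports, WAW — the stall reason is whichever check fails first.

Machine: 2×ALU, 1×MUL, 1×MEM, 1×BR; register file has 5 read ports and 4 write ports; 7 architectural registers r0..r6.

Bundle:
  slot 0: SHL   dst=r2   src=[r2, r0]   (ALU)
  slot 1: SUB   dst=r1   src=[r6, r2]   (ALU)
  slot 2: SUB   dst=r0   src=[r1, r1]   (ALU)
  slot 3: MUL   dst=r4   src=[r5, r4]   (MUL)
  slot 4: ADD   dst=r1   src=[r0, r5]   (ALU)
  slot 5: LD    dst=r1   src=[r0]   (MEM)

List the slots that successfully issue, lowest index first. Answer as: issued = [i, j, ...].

(0) want 1×ALU +2rd +1wr — yes → AL1|MU1|ME1|BR1|rd3|wr3
(1) want 1×ALU +2rd +1wr — yes → AL0|MU1|ME1|BR1|rd1|wr2
(2) want 1×ALU +1rd +1wr — FU → AL0|MU1|ME1|BR1|rd1|wr2
(3) want 1×MUL +2rd +1wr — RD_PORT → AL0|MU1|ME1|BR1|rd1|wr2
(4) want 1×ALU +2rd +1wr — FU → AL0|MU1|ME1|BR1|rd1|wr2
(5) want 1×MEM +1rd +1wr — WAW → AL0|MU1|ME1|BR1|rd1|wr2

issued = [0, 1]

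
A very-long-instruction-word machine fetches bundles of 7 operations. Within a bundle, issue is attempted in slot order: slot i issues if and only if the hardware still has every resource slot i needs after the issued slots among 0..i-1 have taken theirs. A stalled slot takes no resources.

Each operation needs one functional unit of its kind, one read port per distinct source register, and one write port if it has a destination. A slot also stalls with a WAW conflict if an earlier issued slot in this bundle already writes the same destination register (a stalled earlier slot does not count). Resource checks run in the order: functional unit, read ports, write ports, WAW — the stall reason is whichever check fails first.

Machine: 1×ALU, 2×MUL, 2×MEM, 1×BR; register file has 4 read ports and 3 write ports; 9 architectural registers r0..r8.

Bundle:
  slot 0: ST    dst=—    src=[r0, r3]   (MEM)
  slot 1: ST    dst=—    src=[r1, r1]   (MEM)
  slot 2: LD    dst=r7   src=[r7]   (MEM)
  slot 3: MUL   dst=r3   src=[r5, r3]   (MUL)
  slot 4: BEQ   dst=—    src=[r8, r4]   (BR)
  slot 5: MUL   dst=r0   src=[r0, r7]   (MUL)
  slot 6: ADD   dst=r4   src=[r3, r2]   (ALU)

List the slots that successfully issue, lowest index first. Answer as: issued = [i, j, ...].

issued = [0, 1]

slot 0 (MEM): ISSUE — free A1,Mu2,Ld1,B1 rp2 wp3
slot 1 (MEM): ISSUE — free A1,Mu2,Ld0,B1 rp1 wp3
slot 2 (MEM): stall FU — free A1,Mu2,Ld0,B1 rp1 wp3
slot 3 (MUL): stall RD_PORT — free A1,Mu2,Ld0,B1 rp1 wp3
slot 4 (BR): stall RD_PORT — free A1,Mu2,Ld0,B1 rp1 wp3
slot 5 (MUL): stall RD_PORT — free A1,Mu2,Ld0,B1 rp1 wp3
slot 6 (ALU): stall RD_PORT — free A1,Mu2,Ld0,B1 rp1 wp3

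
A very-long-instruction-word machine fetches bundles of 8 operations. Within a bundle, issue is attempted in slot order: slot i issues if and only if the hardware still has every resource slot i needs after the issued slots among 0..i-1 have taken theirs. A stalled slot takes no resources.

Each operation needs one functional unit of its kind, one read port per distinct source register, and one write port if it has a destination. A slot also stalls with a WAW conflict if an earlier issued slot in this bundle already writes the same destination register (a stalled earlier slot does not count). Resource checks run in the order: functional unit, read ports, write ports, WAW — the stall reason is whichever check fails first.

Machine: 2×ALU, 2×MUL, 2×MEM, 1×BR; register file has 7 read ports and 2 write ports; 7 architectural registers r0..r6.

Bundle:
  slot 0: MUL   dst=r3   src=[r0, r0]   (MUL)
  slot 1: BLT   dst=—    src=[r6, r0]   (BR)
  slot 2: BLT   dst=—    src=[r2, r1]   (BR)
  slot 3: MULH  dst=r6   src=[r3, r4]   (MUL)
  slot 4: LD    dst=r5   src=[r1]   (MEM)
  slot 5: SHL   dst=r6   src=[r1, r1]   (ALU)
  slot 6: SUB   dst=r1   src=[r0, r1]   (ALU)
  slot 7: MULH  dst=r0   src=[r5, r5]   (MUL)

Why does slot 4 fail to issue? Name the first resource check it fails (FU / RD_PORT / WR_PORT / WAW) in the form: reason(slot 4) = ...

#0 MUL src=r0,r0 dispatched  <A:2 Mu:1 Ld:2 B:1 rd:6 wr:1>
#1 BR src=r6,r0 dispatched  <A:2 Mu:1 Ld:2 B:0 rd:4 wr:1>
#2 BR src=r2,r1 held:FU  <A:2 Mu:1 Ld:2 B:0 rd:4 wr:1>
#3 MUL src=r3,r4 dispatched  <A:2 Mu:0 Ld:2 B:0 rd:2 wr:0>
#4 MEM src=r1 held:WR_PORT  <A:2 Mu:0 Ld:2 B:0 rd:2 wr:0>
#5 ALU src=r1,r1 held:WR_PORT  <A:2 Mu:0 Ld:2 B:0 rd:2 wr:0>
#6 ALU src=r0,r1 held:WR_PORT  <A:2 Mu:0 Ld:2 B:0 rd:2 wr:0>
#7 MUL src=r5,r5 held:FU  <A:2 Mu:0 Ld:2 B:0 rd:2 wr:0>

reason(slot 4) = WR_PORT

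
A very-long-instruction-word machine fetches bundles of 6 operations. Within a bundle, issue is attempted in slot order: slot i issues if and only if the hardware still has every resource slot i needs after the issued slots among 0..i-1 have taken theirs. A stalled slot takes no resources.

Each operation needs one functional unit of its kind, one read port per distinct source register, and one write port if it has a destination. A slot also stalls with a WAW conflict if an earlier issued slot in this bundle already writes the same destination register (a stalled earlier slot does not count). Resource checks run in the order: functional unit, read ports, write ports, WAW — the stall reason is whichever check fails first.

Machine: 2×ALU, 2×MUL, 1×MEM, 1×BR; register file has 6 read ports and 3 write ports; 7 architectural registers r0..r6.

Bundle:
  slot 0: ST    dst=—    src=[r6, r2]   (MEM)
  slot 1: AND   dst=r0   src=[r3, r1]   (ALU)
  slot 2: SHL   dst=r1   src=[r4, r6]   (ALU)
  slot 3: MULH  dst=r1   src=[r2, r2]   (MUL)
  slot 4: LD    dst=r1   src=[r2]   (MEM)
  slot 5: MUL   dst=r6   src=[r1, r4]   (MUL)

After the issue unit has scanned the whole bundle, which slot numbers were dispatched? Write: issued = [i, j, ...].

issued = [0, 1, 2]

  0. MEM ⇒ go  {2A/2Mu/0Ld/1B | 4r 3w}
  1. ALU→r0 ⇒ go  {1A/2Mu/0Ld/1B | 2r 2w}
  2. ALU→r1 ⇒ go  {0A/2Mu/0Ld/1B | 0r 1w}
  3. MUL→r1 ⇒ no(RD_PORT)  {0A/2Mu/0Ld/1B | 0r 1w}
  4. MEM→r1 ⇒ no(FU)  {0A/2Mu/0Ld/1B | 0r 1w}
  5. MUL→r6 ⇒ no(RD_PORT)  {0A/2Mu/0Ld/1B | 0r 1w}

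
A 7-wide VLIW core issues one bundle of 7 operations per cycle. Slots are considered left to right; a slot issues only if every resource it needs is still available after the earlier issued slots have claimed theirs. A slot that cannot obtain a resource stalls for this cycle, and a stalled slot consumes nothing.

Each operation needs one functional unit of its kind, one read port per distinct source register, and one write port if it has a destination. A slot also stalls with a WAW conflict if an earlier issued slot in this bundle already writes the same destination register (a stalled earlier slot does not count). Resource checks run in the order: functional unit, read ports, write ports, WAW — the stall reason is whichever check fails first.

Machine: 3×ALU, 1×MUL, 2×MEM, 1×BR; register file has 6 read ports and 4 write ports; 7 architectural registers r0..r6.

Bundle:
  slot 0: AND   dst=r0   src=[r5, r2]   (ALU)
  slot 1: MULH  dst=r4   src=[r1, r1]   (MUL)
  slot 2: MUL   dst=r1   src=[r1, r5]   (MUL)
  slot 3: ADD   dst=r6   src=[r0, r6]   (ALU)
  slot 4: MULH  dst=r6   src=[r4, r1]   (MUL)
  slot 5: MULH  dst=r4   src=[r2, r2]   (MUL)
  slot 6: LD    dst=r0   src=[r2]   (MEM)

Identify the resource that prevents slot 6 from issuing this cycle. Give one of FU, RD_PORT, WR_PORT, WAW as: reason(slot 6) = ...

reason(slot 6) = WAW

  0. ALU→r0 ⇒ go  {2A/1Mu/2Ld/1B | 4r 3w}
  1. MUL→r4 ⇒ go  {2A/0Mu/2Ld/1B | 3r 2w}
  2. MUL→r1 ⇒ no(FU)  {2A/0Mu/2Ld/1B | 3r 2w}
  3. ALU→r6 ⇒ go  {1A/0Mu/2Ld/1B | 1r 1w}
  4. MUL→r6 ⇒ no(FU)  {1A/0Mu/2Ld/1B | 1r 1w}
  5. MUL→r4 ⇒ no(FU)  {1A/0Mu/2Ld/1B | 1r 1w}
  6. MEM→r0 ⇒ no(WAW)  {1A/0Mu/2Ld/1B | 1r 1w}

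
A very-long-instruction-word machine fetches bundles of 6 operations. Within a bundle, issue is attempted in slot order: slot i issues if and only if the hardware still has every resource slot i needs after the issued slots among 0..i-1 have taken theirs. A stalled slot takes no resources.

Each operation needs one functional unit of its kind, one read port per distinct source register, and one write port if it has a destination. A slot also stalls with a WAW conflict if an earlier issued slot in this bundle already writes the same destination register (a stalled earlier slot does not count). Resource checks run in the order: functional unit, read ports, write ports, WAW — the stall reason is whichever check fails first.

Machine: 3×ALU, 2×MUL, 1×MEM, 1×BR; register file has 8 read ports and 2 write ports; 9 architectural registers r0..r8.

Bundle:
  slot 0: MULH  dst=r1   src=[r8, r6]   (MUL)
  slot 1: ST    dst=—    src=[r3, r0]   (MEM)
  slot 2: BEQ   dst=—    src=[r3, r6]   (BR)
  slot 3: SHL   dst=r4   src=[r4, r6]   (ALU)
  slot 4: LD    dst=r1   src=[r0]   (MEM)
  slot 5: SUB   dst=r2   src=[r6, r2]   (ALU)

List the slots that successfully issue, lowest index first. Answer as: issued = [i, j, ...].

[0] MUL needs rd=2 wr=1: ok; after: ALU=3 MUL=1 MEM=1 BR=1, R=6, W=1
[1] MEM needs rd=2 wr=0: ok; after: ALU=3 MUL=1 MEM=0 BR=1, R=4, W=1
[2] BR needs rd=2 wr=0: ok; after: ALU=3 MUL=1 MEM=0 BR=0, R=2, W=1
[3] ALU needs rd=2 wr=1: ok; after: ALU=2 MUL=1 MEM=0 BR=0, R=0, W=0
[4] MEM needs rd=1 wr=1: FU; after: ALU=2 MUL=1 MEM=0 BR=0, R=0, W=0
[5] ALU needs rd=2 wr=1: RD_PORT; after: ALU=2 MUL=1 MEM=0 BR=0, R=0, W=0

issued = [0, 1, 2, 3]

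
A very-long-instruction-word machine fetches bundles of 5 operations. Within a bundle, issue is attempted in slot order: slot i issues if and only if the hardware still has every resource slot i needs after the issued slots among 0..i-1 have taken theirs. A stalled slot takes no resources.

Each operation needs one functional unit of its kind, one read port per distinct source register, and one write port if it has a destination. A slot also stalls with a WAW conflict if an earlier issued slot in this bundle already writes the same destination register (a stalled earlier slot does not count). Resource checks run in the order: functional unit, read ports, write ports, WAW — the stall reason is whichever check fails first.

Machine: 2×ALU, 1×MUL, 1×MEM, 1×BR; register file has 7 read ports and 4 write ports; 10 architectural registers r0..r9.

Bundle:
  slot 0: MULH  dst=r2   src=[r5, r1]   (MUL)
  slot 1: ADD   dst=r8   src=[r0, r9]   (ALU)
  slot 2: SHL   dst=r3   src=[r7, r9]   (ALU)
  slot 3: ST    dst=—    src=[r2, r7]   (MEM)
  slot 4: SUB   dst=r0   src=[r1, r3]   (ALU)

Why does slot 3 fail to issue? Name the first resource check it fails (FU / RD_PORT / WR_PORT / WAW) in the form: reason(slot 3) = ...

reason(slot 3) = RD_PORT

(0) want 1×MUL +2rd +1wr — yes → AL2|MU0|ME1|BR1|rd5|wr3
(1) want 1×ALU +2rd +1wr — yes → AL1|MU0|ME1|BR1|rd3|wr2
(2) want 1×ALU +2rd +1wr — yes → AL0|MU0|ME1|BR1|rd1|wr1
(3) want 1×MEM +2rd +0wr — RD_PORT → AL0|MU0|ME1|BR1|rd1|wr1
(4) want 1×ALU +2rd +1wr — FU → AL0|MU0|ME1|BR1|rd1|wr1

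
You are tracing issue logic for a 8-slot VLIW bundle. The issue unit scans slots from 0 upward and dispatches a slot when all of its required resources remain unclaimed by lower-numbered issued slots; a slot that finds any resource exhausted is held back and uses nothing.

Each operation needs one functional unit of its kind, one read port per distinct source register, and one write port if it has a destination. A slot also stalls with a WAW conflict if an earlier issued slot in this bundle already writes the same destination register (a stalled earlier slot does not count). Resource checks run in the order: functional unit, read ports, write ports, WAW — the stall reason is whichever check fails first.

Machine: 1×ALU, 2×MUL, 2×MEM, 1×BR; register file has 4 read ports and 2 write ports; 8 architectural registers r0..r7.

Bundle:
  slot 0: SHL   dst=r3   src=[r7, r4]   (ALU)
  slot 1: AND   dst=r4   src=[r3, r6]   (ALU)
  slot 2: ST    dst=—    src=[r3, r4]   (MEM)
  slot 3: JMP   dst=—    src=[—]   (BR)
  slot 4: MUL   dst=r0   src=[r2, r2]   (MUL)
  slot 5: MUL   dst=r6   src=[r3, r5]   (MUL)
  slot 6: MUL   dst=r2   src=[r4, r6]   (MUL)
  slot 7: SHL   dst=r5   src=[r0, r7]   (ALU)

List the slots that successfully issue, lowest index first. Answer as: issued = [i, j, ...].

#0 ALU src=r7,r4 dispatched  <A:0 Mu:2 Ld:2 B:1 rd:2 wr:1>
#1 ALU src=r3,r6 held:FU  <A:0 Mu:2 Ld:2 B:1 rd:2 wr:1>
#2 MEM src=r3,r4 dispatched  <A:0 Mu:2 Ld:1 B:1 rd:0 wr:1>
#3 BR src=- dispatched  <A:0 Mu:2 Ld:1 B:0 rd:0 wr:1>
#4 MUL src=r2,r2 held:RD_PORT  <A:0 Mu:2 Ld:1 B:0 rd:0 wr:1>
#5 MUL src=r3,r5 held:RD_PORT  <A:0 Mu:2 Ld:1 B:0 rd:0 wr:1>
#6 MUL src=r4,r6 held:RD_PORT  <A:0 Mu:2 Ld:1 B:0 rd:0 wr:1>
#7 ALU src=r0,r7 held:FU  <A:0 Mu:2 Ld:1 B:0 rd:0 wr:1>

issued = [0, 2, 3]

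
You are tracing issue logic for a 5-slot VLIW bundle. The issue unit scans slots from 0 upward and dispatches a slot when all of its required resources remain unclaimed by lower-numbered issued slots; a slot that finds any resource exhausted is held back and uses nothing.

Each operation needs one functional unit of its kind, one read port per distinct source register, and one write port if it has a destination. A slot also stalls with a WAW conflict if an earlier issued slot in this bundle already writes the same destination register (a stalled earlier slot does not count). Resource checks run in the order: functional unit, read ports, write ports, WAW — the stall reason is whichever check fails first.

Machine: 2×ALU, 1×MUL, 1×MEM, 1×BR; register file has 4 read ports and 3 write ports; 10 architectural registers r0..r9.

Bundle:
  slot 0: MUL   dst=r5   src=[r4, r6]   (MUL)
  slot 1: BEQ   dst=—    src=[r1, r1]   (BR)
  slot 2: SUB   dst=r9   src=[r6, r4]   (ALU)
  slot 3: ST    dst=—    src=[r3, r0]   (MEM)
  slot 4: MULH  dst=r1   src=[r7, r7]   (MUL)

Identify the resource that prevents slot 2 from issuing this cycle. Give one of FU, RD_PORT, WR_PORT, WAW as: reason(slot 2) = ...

  0. MUL→r5 ⇒ go  {2A/0Mu/1Ld/1B | 2r 2w}
  1. BR ⇒ go  {2A/0Mu/1Ld/0B | 1r 2w}
  2. ALU→r9 ⇒ no(RD_PORT)  {2A/0Mu/1Ld/0B | 1r 2w}
  3. MEM ⇒ no(RD_PORT)  {2A/0Mu/1Ld/0B | 1r 2w}
  4. MUL→r1 ⇒ no(FU)  {2A/0Mu/1Ld/0B | 1r 2w}

reason(slot 2) = RD_PORT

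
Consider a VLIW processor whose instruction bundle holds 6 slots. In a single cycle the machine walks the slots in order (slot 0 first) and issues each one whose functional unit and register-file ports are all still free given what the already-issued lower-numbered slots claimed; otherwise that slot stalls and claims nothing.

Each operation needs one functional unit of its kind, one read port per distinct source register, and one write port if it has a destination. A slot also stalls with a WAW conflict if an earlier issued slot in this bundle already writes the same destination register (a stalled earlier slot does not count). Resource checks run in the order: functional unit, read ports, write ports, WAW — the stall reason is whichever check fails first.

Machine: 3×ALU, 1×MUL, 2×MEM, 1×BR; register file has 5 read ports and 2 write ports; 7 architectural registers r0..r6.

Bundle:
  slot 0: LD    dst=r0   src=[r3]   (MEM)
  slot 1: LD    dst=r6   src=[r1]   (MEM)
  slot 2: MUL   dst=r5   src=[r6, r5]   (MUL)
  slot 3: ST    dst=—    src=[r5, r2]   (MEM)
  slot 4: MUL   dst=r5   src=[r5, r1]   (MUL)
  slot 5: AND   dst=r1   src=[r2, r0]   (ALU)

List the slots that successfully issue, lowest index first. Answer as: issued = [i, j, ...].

issued = [0, 1]

#0 MEM src=r3 dispatched  <A:3 Mu:1 Ld:1 B:1 rd:4 wr:1>
#1 MEM src=r1 dispatched  <A:3 Mu:1 Ld:0 B:1 rd:3 wr:0>
#2 MUL src=r6,r5 held:WR_PORT  <A:3 Mu:1 Ld:0 B:1 rd:3 wr:0>
#3 MEM src=r5,r2 held:FU  <A:3 Mu:1 Ld:0 B:1 rd:3 wr:0>
#4 MUL src=r5,r1 held:WR_PORT  <A:3 Mu:1 Ld:0 B:1 rd:3 wr:0>
#5 ALU src=r2,r0 held:WR_PORT  <A:3 Mu:1 Ld:0 B:1 rd:3 wr:0>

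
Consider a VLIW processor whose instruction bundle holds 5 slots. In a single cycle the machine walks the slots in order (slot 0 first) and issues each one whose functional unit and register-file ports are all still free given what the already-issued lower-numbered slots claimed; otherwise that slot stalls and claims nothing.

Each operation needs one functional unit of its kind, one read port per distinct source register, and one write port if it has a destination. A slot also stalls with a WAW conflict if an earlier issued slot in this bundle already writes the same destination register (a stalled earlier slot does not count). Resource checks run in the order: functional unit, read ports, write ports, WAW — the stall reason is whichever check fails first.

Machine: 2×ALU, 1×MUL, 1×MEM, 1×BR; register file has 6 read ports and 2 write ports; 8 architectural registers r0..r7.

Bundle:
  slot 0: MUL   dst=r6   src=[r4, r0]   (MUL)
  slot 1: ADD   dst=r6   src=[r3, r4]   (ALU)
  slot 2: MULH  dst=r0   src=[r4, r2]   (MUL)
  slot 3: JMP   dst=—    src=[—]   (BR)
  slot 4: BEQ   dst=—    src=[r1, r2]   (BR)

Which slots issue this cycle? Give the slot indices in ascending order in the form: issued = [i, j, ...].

issued = [0, 3]

[0] MUL needs rd=2 wr=1: ok; after: ALU=2 MUL=0 MEM=1 BR=1, R=4, W=1
[1] ALU needs rd=2 wr=1: WAW; after: ALU=2 MUL=0 MEM=1 BR=1, R=4, W=1
[2] MUL needs rd=2 wr=1: FU; after: ALU=2 MUL=0 MEM=1 BR=1, R=4, W=1
[3] BR needs rd=0 wr=0: ok; after: ALU=2 MUL=0 MEM=1 BR=0, R=4, W=1
[4] BR needs rd=2 wr=0: FU; after: ALU=2 MUL=0 MEM=1 BR=0, R=4, W=1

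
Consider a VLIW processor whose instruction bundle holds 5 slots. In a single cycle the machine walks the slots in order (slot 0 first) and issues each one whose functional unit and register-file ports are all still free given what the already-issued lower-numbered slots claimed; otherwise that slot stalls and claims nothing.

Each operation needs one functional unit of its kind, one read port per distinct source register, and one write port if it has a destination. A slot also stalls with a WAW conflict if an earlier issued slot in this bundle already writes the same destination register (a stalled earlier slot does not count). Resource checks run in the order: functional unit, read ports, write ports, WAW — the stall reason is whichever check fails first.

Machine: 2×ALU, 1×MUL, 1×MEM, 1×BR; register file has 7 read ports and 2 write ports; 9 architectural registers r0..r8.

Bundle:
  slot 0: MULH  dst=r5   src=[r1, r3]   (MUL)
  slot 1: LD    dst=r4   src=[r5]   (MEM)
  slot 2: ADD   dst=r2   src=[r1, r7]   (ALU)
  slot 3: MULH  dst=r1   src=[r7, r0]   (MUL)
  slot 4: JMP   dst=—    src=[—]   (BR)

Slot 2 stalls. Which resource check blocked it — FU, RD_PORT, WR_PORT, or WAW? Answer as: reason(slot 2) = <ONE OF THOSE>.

reason(slot 2) = WR_PORT

#0 MUL src=r1,r3 dispatched  <A:2 Mu:0 Ld:1 B:1 rd:5 wr:1>
#1 MEM src=r5 dispatched  <A:2 Mu:0 Ld:0 B:1 rd:4 wr:0>
#2 ALU src=r1,r7 held:WR_PORT  <A:2 Mu:0 Ld:0 B:1 rd:4 wr:0>
#3 MUL src=r7,r0 held:FU  <A:2 Mu:0 Ld:0 B:1 rd:4 wr:0>
#4 BR src=- dispatched  <A:2 Mu:0 Ld:0 B:0 rd:4 wr:0>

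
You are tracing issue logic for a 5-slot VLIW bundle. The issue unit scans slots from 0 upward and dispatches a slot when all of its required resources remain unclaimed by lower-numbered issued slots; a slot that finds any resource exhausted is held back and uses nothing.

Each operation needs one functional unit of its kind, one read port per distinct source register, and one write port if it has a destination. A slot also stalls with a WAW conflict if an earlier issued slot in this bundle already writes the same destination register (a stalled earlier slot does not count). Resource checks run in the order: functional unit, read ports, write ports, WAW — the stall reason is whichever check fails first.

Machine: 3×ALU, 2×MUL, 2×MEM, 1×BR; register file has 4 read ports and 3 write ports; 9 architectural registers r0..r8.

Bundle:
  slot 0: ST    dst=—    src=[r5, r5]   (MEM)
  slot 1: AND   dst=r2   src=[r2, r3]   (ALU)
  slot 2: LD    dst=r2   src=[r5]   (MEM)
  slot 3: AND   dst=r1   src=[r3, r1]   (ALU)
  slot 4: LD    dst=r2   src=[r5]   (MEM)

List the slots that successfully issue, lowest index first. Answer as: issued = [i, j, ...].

  0. MEM ⇒ go  {3A/2Mu/1Ld/1B | 3r 3w}
  1. ALU→r2 ⇒ go  {2A/2Mu/1Ld/1B | 1r 2w}
  2. MEM→r2 ⇒ no(WAW)  {2A/2Mu/1Ld/1B | 1r 2w}
  3. ALU→r1 ⇒ no(RD_PORT)  {2A/2Mu/1Ld/1B | 1r 2w}
  4. MEM→r2 ⇒ no(WAW)  {2A/2Mu/1Ld/1B | 1r 2w}

issued = [0, 1]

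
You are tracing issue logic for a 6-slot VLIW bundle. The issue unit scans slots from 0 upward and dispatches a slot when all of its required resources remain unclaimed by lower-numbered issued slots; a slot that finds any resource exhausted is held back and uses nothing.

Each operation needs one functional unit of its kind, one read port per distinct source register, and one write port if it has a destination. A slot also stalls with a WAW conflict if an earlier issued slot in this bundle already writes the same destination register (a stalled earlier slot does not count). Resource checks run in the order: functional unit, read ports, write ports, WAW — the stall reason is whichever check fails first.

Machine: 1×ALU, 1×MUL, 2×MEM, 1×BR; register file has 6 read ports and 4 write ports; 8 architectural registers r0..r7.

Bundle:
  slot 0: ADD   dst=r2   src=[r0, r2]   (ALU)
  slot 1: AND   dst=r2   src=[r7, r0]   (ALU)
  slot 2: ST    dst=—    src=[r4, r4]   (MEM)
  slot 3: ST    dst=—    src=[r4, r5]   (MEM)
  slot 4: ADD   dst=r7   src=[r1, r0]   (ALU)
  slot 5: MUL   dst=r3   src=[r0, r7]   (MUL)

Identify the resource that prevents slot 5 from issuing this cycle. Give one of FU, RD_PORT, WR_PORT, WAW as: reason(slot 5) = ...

[0] ALU needs rd=2 wr=1: ok; after: ALU=0 MUL=1 MEM=2 BR=1, R=4, W=3
[1] ALU needs rd=2 wr=1: FU; after: ALU=0 MUL=1 MEM=2 BR=1, R=4, W=3
[2] MEM needs rd=1 wr=0: ok; after: ALU=0 MUL=1 MEM=1 BR=1, R=3, W=3
[3] MEM needs rd=2 wr=0: ok; after: ALU=0 MUL=1 MEM=0 BR=1, R=1, W=3
[4] ALU needs rd=2 wr=1: FU; after: ALU=0 MUL=1 MEM=0 BR=1, R=1, W=3
[5] MUL needs rd=2 wr=1: RD_PORT; after: ALU=0 MUL=1 MEM=0 BR=1, R=1, W=3

reason(slot 5) = RD_PORT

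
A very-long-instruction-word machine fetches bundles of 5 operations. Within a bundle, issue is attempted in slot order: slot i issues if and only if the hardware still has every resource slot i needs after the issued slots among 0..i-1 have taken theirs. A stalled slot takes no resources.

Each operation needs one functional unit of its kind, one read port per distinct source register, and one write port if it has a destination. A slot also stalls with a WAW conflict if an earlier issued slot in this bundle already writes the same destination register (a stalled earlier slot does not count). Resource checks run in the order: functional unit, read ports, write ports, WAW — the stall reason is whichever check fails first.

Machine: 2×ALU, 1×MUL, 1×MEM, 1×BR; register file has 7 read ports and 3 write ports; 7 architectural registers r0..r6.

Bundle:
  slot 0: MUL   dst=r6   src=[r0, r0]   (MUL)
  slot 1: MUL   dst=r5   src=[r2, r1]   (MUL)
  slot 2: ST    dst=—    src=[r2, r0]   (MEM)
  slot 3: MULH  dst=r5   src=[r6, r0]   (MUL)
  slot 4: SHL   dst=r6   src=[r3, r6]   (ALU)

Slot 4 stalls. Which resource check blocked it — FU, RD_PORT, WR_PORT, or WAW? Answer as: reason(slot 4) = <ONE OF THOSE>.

reason(slot 4) = WAW

#0 MUL src=r0,r0 dispatched  <A:2 Mu:0 Ld:1 B:1 rd:6 wr:2>
#1 MUL src=r2,r1 held:FU  <A:2 Mu:0 Ld:1 B:1 rd:6 wr:2>
#2 MEM src=r2,r0 dispatched  <A:2 Mu:0 Ld:0 B:1 rd:4 wr:2>
#3 MUL src=r6,r0 held:FU  <A:2 Mu:0 Ld:0 B:1 rd:4 wr:2>
#4 ALU src=r3,r6 held:WAW  <A:2 Mu:0 Ld:0 B:1 rd:4 wr:2>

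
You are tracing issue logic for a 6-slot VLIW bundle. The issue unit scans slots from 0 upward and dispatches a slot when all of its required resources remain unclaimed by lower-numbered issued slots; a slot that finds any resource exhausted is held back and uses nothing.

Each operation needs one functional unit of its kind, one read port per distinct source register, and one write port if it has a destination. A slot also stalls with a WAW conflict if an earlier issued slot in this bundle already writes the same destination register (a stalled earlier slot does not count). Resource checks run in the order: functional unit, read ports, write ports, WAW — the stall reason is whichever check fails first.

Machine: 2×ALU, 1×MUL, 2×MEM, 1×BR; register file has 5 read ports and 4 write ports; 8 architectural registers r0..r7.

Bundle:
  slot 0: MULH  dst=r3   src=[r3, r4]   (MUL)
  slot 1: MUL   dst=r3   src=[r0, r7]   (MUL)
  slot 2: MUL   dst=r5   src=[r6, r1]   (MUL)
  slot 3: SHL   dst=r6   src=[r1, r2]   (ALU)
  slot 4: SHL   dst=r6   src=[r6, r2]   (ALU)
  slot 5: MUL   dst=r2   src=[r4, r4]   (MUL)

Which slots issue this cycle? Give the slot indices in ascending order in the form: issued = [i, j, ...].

#0 MUL src=r3,r4 dispatched  <A:2 Mu:0 Ld:2 B:1 rd:3 wr:3>
#1 MUL src=r0,r7 held:FU  <A:2 Mu:0 Ld:2 B:1 rd:3 wr:3>
#2 MUL src=r6,r1 held:FU  <A:2 Mu:0 Ld:2 B:1 rd:3 wr:3>
#3 ALU src=r1,r2 dispatched  <A:1 Mu:0 Ld:2 B:1 rd:1 wr:2>
#4 ALU src=r6,r2 held:RD_PORT  <A:1 Mu:0 Ld:2 B:1 rd:1 wr:2>
#5 MUL src=r4,r4 held:FU  <A:1 Mu:0 Ld:2 B:1 rd:1 wr:2>

issued = [0, 3]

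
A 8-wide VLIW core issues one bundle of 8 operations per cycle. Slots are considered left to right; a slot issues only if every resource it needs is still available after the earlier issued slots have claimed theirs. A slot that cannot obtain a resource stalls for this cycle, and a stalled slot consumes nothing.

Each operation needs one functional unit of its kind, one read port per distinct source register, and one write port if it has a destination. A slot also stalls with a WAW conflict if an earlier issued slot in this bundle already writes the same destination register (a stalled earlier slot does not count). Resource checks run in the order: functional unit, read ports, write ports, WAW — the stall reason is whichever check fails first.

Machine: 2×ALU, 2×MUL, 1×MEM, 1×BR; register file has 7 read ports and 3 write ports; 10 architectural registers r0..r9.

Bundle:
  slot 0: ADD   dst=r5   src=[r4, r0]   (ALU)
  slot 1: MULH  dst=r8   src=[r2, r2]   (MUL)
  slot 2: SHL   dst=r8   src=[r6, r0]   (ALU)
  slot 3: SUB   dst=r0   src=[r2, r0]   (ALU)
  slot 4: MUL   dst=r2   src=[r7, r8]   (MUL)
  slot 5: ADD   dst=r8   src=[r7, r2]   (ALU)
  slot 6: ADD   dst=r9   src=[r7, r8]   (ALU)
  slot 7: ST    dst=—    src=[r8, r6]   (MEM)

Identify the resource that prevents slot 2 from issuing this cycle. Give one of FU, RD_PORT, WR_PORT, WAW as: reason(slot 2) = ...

#0 ALU src=r4,r0 dispatched  <A:1 Mu:2 Ld:1 B:1 rd:5 wr:2>
#1 MUL src=r2,r2 dispatched  <A:1 Mu:1 Ld:1 B:1 rd:4 wr:1>
#2 ALU src=r6,r0 held:WAW  <A:1 Mu:1 Ld:1 B:1 rd:4 wr:1>
#3 ALU src=r2,r0 dispatched  <A:0 Mu:1 Ld:1 B:1 rd:2 wr:0>
#4 MUL src=r7,r8 held:WR_PORT  <A:0 Mu:1 Ld:1 B:1 rd:2 wr:0>
#5 ALU src=r7,r2 held:FU  <A:0 Mu:1 Ld:1 B:1 rd:2 wr:0>
#6 ALU src=r7,r8 held:FU  <A:0 Mu:1 Ld:1 B:1 rd:2 wr:0>
#7 MEM src=r8,r6 dispatched  <A:0 Mu:1 Ld:0 B:1 rd:0 wr:0>

reason(slot 2) = WAW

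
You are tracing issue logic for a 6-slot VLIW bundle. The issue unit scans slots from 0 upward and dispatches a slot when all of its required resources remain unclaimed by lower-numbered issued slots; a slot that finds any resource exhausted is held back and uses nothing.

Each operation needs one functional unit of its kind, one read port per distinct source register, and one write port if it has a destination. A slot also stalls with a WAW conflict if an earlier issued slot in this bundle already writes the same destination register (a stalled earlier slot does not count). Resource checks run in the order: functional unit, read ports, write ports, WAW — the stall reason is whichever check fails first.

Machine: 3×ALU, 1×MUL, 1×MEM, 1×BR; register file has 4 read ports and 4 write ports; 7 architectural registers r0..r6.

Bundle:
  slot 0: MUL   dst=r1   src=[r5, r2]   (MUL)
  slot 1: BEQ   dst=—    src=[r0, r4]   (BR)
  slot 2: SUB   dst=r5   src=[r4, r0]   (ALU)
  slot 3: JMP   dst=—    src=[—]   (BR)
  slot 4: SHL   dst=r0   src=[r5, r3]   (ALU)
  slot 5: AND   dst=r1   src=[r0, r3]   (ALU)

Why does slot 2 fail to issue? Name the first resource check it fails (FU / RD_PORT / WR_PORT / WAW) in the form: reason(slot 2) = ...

reason(slot 2) = RD_PORT

  0. MUL→r1 ⇒ go  {3A/0Mu/1Ld/1B | 2r 3w}
  1. BR ⇒ go  {3A/0Mu/1Ld/0B | 0r 3w}
  2. ALU→r5 ⇒ no(RD_PORT)  {3A/0Mu/1Ld/0B | 0r 3w}
  3. BR ⇒ no(FU)  {3A/0Mu/1Ld/0B | 0r 3w}
  4. ALU→r0 ⇒ no(RD_PORT)  {3A/0Mu/1Ld/0B | 0r 3w}
  5. ALU→r1 ⇒ no(RD_PORT)  {3A/0Mu/1Ld/0B | 0r 3w}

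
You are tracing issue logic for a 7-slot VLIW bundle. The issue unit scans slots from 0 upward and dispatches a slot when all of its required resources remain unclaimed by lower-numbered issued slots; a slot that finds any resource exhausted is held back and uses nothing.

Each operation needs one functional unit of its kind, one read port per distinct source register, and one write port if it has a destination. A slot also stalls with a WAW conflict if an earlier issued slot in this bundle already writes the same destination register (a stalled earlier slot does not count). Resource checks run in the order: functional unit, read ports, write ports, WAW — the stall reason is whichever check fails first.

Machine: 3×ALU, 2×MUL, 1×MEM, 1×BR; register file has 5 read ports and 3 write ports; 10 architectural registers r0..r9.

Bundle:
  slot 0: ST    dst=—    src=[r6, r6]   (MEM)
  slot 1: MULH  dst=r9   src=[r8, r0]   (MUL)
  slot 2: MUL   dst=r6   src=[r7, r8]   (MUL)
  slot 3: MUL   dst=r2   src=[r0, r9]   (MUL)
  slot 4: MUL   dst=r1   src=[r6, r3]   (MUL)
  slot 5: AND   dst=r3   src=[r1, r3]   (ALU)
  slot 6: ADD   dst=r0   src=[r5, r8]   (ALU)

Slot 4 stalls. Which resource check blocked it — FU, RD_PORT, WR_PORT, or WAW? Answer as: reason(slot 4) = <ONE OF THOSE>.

slot 0 (MEM): ISSUE — free A3,Mu2,Ld0,B1 rp4 wp3
slot 1 (MUL): ISSUE — free A3,Mu1,Ld0,B1 rp2 wp2
slot 2 (MUL): ISSUE — free A3,Mu0,Ld0,B1 rp0 wp1
slot 3 (MUL): stall FU — free A3,Mu0,Ld0,B1 rp0 wp1
slot 4 (MUL): stall FU — free A3,Mu0,Ld0,B1 rp0 wp1
slot 5 (ALU): stall RD_PORT — free A3,Mu0,Ld0,B1 rp0 wp1
slot 6 (ALU): stall RD_PORT — free A3,Mu0,Ld0,B1 rp0 wp1

reason(slot 4) = FU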